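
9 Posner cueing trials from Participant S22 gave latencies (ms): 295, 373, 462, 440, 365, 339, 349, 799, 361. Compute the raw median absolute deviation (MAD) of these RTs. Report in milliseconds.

Sorted: 295, 339, 349, 361, 365, 373, 440, 462, 799 → median = 365
|x − 365|: 70, 8, 97, 75, 0, 26, 16, 434, 4
Sorted deviations: 0, 4, 8, 16, 26, 70, 75, 97, 434 → MAD = 26

26 ms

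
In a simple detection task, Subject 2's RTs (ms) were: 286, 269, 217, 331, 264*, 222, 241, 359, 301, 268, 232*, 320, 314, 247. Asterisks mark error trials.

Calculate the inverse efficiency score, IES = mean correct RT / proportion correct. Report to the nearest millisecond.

328 ms

Correct trials (n=12): 286, 269, 217, 331, 222, 241, 359, 301, 268, 320, 314, 247
Mean correct RT = 3375/12 = 281.2500 ms
Proportion correct = 12/14
IES = 281.2500 / (12/14) = 328.125 ms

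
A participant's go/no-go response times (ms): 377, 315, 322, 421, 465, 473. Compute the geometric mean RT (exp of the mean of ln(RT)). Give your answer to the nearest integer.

390 ms

ln(RT): 5.9322, 5.7526, 5.7746, 6.0426, 6.1420, 6.1591
Mean ln(RT) = 35.8031/6 = 5.96719
Geometric mean = exp(5.96719) = 390.41 ms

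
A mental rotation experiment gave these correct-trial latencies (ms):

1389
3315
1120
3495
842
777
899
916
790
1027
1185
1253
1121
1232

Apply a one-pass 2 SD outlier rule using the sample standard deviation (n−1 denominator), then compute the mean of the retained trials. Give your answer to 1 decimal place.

n = 14, ΣRT = 19361, M = 1382.929
Σ(x−M)² = 10000568.93; s = √(10000568.93/13) = 877.083
Cutoffs: 1382.929 ± 2·877.083 → [-371.2, 3137.1]
Outside: 3315, 3495 → excluded.
Retained (n=12): Σ = 12551, mean = 12551/12 = 1045.917

1045.9 ms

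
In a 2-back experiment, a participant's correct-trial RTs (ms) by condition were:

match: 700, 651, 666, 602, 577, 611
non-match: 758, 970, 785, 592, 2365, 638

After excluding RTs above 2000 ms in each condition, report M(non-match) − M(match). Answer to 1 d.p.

non-match: exclude 2365
M(match) = 3807/6 = 634.500
M(non-match) = 3743/5 = 748.600
Difference = 748.600 − 634.500 = 114.100 ms

114.1 ms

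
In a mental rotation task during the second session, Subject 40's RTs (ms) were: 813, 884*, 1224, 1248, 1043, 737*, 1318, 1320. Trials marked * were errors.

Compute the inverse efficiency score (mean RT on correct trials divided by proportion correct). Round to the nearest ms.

1548 ms

Correct trials (n=6): 813, 1224, 1248, 1043, 1318, 1320
Mean correct RT = 6966/6 = 1161.0000 ms
Proportion correct = 6/8
IES = 1161.0000 / (6/8) = 1548.000 ms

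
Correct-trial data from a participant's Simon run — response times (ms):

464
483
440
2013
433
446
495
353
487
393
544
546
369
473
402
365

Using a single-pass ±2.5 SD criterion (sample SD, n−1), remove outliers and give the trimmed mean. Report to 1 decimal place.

n = 16, ΣRT = 8706, M = 544.125
Σ(x−M)² = 2353629.75; s = √(2353629.75/15) = 396.117
Cutoffs: 544.125 ± 2.5·396.117 → [-446.2, 1534.4]
Outside: 2013 → excluded.
Retained (n=15): Σ = 6693, mean = 6693/15 = 446.200

446.2 ms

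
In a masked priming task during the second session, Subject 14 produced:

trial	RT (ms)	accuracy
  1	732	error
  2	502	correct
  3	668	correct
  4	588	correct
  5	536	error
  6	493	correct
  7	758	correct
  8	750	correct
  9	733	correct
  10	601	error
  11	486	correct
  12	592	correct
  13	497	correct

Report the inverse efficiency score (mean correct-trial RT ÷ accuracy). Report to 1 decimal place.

788.7 ms

Correct trials (n=10): 502, 668, 588, 493, 758, 750, 733, 486, 592, 497
Mean correct RT = 6067/10 = 606.7000 ms
Proportion correct = 10/13
IES = 606.7000 / (10/13) = 788.710 ms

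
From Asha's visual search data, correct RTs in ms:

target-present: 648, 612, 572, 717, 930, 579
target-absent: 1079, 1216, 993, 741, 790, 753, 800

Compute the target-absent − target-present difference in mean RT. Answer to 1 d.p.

234.0 ms

M(target-present) = 4058/6 = 676.333
M(target-absent) = 6372/7 = 910.286
Difference = 910.286 − 676.333 = 233.952 ms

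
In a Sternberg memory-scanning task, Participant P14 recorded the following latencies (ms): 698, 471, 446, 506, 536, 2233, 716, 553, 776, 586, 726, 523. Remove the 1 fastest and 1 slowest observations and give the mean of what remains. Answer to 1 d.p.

609.1 ms

Sorted: 446, 471, 506, 523, 536, 553, 586, 698, 716, 726, 776, 2233
Drop lowest 1 (446) and highest 1 (2233)
Remaining (n=10): Σ = 6091, mean = 6091/10 = 609.100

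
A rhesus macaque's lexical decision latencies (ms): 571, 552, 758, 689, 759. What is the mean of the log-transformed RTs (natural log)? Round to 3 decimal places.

ln(RT): 6.3474, 6.3135, 6.6307, 6.5352, 6.6320
Σ ln(RT) = 32.4589
Mean = 32.4589/5 = 6.49177

6.492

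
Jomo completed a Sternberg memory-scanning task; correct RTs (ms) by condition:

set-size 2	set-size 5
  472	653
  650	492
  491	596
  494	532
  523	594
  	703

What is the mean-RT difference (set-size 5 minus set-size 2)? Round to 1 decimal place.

M(set-size 2) = 2630/5 = 526.000
M(set-size 5) = 3570/6 = 595.000
Difference = 595.000 − 526.000 = 69.000 ms

69.0 ms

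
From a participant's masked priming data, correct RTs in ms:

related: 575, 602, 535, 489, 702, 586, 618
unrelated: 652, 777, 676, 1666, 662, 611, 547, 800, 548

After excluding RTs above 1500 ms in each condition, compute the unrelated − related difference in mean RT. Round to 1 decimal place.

72.4 ms

unrelated: exclude 1666
M(related) = 4107/7 = 586.714
M(unrelated) = 5273/8 = 659.125
Difference = 659.125 − 586.714 = 72.411 ms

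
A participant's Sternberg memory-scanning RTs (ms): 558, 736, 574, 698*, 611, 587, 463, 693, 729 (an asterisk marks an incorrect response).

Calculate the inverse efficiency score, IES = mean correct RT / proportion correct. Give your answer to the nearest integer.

696 ms

Correct trials (n=8): 558, 736, 574, 611, 587, 463, 693, 729
Mean correct RT = 4951/8 = 618.8750 ms
Proportion correct = 8/9
IES = 618.8750 / (8/9) = 696.234 ms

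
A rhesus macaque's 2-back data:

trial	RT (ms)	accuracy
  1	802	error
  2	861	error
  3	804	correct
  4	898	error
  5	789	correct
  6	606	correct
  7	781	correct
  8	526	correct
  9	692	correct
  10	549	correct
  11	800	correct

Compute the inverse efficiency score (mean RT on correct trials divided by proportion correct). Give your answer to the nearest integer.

Correct trials (n=8): 804, 789, 606, 781, 526, 692, 549, 800
Mean correct RT = 5547/8 = 693.3750 ms
Proportion correct = 8/11
IES = 693.3750 / (8/11) = 953.391 ms

953 ms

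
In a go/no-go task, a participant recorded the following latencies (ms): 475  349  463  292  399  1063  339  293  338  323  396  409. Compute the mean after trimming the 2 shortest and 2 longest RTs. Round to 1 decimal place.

377.0 ms

Sorted: 292, 293, 323, 338, 339, 349, 396, 399, 409, 463, 475, 1063
Drop lowest 2 (292, 293) and highest 2 (475, 1063)
Remaining (n=8): Σ = 3016, mean = 3016/8 = 377.000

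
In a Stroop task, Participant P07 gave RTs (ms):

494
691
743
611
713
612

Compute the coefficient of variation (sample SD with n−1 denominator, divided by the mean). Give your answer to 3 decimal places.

n = 6, Σ = 3864, M = 644.0000
Σ(x−M)² = 41384.000; s = √(41384.000/5) = 90.9769
CV = 90.9769 / 644.0000 = 0.14127

0.141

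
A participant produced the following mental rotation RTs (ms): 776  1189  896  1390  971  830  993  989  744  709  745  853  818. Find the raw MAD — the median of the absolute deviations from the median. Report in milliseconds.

109 ms

Sorted: 709, 744, 745, 776, 818, 830, 853, 896, 971, 989, 993, 1189, 1390 → median = 853
|x − 853|: 77, 336, 43, 537, 118, 23, 140, 136, 109, 144, 108, 0, 35
Sorted deviations: 0, 23, 35, 43, 77, 108, 109, 118, 136, 140, 144, 336, 537 → MAD = 109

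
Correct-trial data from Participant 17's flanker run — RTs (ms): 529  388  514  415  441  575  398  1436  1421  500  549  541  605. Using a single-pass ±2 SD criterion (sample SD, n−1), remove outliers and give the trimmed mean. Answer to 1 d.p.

n = 13, ΣRT = 8312, M = 639.385
Σ(x−M)² = 1527195.08; s = √(1527195.08/12) = 356.744
Cutoffs: 639.385 ± 2·356.744 → [-74.1, 1352.9]
Outside: 1421, 1436 → excluded.
Retained (n=11): Σ = 5455, mean = 5455/11 = 495.909

495.9 ms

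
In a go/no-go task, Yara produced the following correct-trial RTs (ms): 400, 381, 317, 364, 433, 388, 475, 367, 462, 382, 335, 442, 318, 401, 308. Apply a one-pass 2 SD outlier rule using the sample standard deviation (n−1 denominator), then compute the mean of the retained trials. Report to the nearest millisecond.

385 ms

n = 15, ΣRT = 5773, M = 384.867
Σ(x−M)² = 38403.73; s = √(38403.73/14) = 52.375
Cutoffs: 384.867 ± 2·52.375 → [280.1, 489.6]
No RTs fall outside the cutoffs; all 15 retained. Mean = 5773/15 = 384.867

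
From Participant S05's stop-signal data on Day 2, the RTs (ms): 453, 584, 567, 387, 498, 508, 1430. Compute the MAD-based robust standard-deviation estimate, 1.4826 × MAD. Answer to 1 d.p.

87.5 ms

Sorted: 387, 453, 498, 508, 567, 584, 1430 → median = 508
|x − 508| sorted: 0, 10, 55, 59, 76, 121, 922 → MAD = 59
Robust SD ≈ 1.4826 × 59 = 87.473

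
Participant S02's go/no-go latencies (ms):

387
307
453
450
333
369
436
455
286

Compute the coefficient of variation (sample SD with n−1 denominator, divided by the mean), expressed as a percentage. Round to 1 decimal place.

17.2%

n = 9, Σ = 3476, M = 386.2222
Σ(x−M)² = 35185.556; s = √(35185.556/8) = 66.3189
CV = 66.3189 / 386.2222 = 0.17171 = 17.171%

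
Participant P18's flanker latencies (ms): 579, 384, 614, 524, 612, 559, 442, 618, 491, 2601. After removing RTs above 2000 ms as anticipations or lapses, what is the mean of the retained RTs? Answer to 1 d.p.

535.9 ms

Excluded: 2601
Retained (n=9): Σ = 4823
Mean = 4823/9 = 535.8889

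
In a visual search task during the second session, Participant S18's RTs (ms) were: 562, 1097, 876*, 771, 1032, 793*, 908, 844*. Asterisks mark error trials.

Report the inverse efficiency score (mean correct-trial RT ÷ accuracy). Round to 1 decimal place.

1398.4 ms

Correct trials (n=5): 562, 1097, 771, 1032, 908
Mean correct RT = 4370/5 = 874.0000 ms
Proportion correct = 5/8
IES = 874.0000 / (5/8) = 1398.400 ms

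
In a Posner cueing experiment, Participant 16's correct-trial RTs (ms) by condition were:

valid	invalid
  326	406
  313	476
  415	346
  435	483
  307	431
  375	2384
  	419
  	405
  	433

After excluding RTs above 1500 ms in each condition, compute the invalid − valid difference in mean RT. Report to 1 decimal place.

invalid: exclude 2384
M(valid) = 2171/6 = 361.833
M(invalid) = 3399/8 = 424.875
Difference = 424.875 − 361.833 = 63.042 ms

63.0 ms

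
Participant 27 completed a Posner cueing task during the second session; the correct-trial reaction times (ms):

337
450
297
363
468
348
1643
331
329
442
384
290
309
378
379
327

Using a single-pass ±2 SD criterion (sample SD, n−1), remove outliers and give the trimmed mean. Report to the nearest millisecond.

n = 16, ΣRT = 7075, M = 442.188
Σ(x−M)² = 1580804.44; s = √(1580804.44/15) = 324.634
Cutoffs: 442.188 ± 2·324.634 → [-207.1, 1091.5]
Outside: 1643 → excluded.
Retained (n=15): Σ = 5432, mean = 5432/15 = 362.133

362 ms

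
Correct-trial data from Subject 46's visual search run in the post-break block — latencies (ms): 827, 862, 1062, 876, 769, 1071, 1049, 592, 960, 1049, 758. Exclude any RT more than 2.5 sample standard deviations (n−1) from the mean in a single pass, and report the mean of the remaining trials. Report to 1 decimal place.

897.7 ms

n = 11, ΣRT = 9875, M = 897.727
Σ(x−M)² = 242968.18; s = √(242968.18/10) = 155.874
Cutoffs: 897.727 ± 2.5·155.874 → [508.0, 1287.4]
No RTs fall outside the cutoffs; all 11 retained. Mean = 9875/11 = 897.727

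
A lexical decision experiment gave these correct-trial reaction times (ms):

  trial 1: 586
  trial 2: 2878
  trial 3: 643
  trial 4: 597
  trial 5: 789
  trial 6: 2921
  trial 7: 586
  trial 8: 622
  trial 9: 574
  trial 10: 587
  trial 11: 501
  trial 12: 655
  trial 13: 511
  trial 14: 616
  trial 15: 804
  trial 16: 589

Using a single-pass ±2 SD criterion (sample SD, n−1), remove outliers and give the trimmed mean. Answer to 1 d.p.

n = 16, ΣRT = 14459, M = 903.688
Σ(x−M)² = 9202747.44; s = √(9202747.44/15) = 783.273
Cutoffs: 903.688 ± 2·783.273 → [-662.9, 2470.2]
Outside: 2878, 2921 → excluded.
Retained (n=14): Σ = 8660, mean = 8660/14 = 618.571

618.6 ms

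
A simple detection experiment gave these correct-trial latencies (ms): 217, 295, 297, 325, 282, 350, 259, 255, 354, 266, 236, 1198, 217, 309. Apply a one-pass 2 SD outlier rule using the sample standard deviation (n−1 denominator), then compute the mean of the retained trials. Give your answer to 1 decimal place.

n = 14, ΣRT = 4860, M = 347.143
Σ(x−M)² = 804505.71; s = √(804505.71/13) = 248.767
Cutoffs: 347.143 ± 2·248.767 → [-150.4, 844.7]
Outside: 1198 → excluded.
Retained (n=13): Σ = 3662, mean = 3662/13 = 281.692

281.7 ms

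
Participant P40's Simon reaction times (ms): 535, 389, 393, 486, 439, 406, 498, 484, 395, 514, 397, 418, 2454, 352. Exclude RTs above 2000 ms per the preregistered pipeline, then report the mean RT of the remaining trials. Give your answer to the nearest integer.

Excluded: 2454
Retained (n=13): Σ = 5706
Mean = 5706/13 = 438.9231

439 ms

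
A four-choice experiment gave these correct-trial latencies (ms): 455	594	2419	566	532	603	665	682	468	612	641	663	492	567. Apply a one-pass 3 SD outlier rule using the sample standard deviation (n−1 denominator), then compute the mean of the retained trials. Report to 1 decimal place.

n = 14, ΣRT = 9959, M = 711.357
Σ(x−M)² = 3208925.21; s = √(3208925.21/13) = 496.830
Cutoffs: 711.357 ± 3·496.830 → [-779.1, 2201.8]
Outside: 2419 → excluded.
Retained (n=13): Σ = 7540, mean = 7540/13 = 580.000

580.0 ms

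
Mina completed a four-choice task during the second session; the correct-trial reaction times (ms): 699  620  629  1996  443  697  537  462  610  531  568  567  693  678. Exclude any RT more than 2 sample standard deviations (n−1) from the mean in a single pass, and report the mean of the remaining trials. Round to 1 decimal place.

n = 14, ΣRT = 9730, M = 695.000
Σ(x−M)² = 1912286.00; s = √(1912286.00/13) = 383.535
Cutoffs: 695.000 ± 2·383.535 → [-72.1, 1462.1]
Outside: 1996 → excluded.
Retained (n=13): Σ = 7734, mean = 7734/13 = 594.923

594.9 ms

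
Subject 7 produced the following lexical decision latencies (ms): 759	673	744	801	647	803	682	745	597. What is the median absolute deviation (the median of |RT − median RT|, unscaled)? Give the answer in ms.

Sorted: 597, 647, 673, 682, 744, 745, 759, 801, 803 → median = 744
|x − 744|: 15, 71, 0, 57, 97, 59, 62, 1, 147
Sorted deviations: 0, 1, 15, 57, 59, 62, 71, 97, 147 → MAD = 59

59 ms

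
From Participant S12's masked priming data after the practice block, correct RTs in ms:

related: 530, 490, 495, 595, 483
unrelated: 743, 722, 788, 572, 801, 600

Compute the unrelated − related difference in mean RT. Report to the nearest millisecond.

M(related) = 2593/5 = 518.600
M(unrelated) = 4226/6 = 704.333
Difference = 704.333 − 518.600 = 185.733 ms

186 ms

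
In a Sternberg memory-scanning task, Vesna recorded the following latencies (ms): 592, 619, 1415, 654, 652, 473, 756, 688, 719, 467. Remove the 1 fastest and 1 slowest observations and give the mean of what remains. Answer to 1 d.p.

644.1 ms

Sorted: 467, 473, 592, 619, 652, 654, 688, 719, 756, 1415
Drop lowest 1 (467) and highest 1 (1415)
Remaining (n=8): Σ = 5153, mean = 5153/8 = 644.125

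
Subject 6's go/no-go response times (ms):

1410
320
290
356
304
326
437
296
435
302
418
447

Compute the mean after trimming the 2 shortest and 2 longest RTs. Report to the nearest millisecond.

Sorted: 290, 296, 302, 304, 320, 326, 356, 418, 435, 437, 447, 1410
Drop lowest 2 (290, 296) and highest 2 (447, 1410)
Remaining (n=8): Σ = 2898, mean = 2898/8 = 362.250

362 ms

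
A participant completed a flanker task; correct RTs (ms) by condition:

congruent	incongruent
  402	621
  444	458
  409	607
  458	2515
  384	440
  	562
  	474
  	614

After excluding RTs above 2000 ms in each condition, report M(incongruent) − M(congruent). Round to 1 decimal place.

incongruent: exclude 2515
M(congruent) = 2097/5 = 419.400
M(incongruent) = 3776/7 = 539.429
Difference = 539.429 − 419.400 = 120.029 ms

120.0 ms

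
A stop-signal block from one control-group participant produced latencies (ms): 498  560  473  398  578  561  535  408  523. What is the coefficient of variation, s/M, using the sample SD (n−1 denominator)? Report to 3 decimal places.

0.131

n = 9, Σ = 4534, M = 503.7778
Σ(x−M)² = 34631.556; s = √(34631.556/8) = 65.7947
CV = 65.7947 / 503.7778 = 0.13060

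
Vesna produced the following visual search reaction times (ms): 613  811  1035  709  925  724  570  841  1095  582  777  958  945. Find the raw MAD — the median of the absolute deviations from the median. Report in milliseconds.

Sorted: 570, 582, 613, 709, 724, 777, 811, 841, 925, 945, 958, 1035, 1095 → median = 811
|x − 811|: 198, 0, 224, 102, 114, 87, 241, 30, 284, 229, 34, 147, 134
Sorted deviations: 0, 30, 34, 87, 102, 114, 134, 147, 198, 224, 229, 241, 284 → MAD = 134

134 ms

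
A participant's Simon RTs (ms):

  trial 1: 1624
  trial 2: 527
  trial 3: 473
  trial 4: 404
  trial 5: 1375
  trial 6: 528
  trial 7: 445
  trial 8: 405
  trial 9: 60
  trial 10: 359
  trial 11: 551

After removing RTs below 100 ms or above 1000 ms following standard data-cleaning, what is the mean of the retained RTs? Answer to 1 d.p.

461.5 ms

Excluded: 60, 1375, 1624
Retained (n=8): Σ = 3692
Mean = 3692/8 = 461.5000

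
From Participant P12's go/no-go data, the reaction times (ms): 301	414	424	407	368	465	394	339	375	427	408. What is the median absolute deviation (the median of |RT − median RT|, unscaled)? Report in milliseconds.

20 ms

Sorted: 301, 339, 368, 375, 394, 407, 408, 414, 424, 427, 465 → median = 407
|x − 407|: 106, 7, 17, 0, 39, 58, 13, 68, 32, 20, 1
Sorted deviations: 0, 1, 7, 13, 17, 20, 32, 39, 58, 68, 106 → MAD = 20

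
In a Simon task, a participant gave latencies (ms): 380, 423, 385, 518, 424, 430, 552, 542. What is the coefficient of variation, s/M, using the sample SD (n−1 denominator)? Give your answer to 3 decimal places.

n = 8, Σ = 3654, M = 456.7500
Σ(x−M)² = 34057.500; s = √(34057.500/7) = 69.7521
CV = 69.7521 / 456.7500 = 0.15271

0.153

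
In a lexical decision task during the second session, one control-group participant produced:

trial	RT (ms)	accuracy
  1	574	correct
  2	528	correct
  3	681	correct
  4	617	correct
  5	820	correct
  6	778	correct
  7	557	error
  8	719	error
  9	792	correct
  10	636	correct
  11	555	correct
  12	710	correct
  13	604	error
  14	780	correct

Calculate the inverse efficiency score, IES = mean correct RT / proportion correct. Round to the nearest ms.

864 ms

Correct trials (n=11): 574, 528, 681, 617, 820, 778, 792, 636, 555, 710, 780
Mean correct RT = 7471/11 = 679.1818 ms
Proportion correct = 11/14
IES = 679.1818 / (11/14) = 864.413 ms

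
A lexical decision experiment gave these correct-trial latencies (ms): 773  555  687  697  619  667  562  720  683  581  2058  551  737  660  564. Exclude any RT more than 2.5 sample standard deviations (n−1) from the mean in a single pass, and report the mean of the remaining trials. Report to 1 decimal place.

646.9 ms

n = 15, ΣRT = 11114, M = 740.933
Σ(x−M)² = 1930772.93; s = √(1930772.93/14) = 371.366
Cutoffs: 740.933 ± 2.5·371.366 → [-187.5, 1669.3]
Outside: 2058 → excluded.
Retained (n=14): Σ = 9056, mean = 9056/14 = 646.857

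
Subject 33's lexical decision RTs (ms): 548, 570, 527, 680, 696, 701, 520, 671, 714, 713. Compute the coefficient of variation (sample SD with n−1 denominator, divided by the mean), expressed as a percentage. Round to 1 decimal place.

n = 10, Σ = 6340, M = 634.0000
Σ(x−M)² = 60396.000; s = √(60396.000/9) = 81.9187
CV = 81.9187 / 634.0000 = 0.12921 = 12.921%

12.9%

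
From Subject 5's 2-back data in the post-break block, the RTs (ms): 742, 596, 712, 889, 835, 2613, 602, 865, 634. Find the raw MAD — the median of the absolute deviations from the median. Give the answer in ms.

Sorted: 596, 602, 634, 712, 742, 835, 865, 889, 2613 → median = 742
|x − 742|: 0, 146, 30, 147, 93, 1871, 140, 123, 108
Sorted deviations: 0, 30, 93, 108, 123, 140, 146, 147, 1871 → MAD = 123

123 ms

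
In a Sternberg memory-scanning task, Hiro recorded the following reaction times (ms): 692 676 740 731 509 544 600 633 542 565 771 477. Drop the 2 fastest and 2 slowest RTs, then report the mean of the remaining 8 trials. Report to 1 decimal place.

Sorted: 477, 509, 542, 544, 565, 600, 633, 676, 692, 731, 740, 771
Drop lowest 2 (477, 509) and highest 2 (740, 771)
Remaining (n=8): Σ = 4983, mean = 4983/8 = 622.875

622.9 ms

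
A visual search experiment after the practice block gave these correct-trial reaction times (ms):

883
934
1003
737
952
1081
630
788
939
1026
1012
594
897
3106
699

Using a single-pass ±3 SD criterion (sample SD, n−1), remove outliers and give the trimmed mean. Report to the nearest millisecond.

n = 15, ΣRT = 15281, M = 1018.733
Σ(x−M)² = 4978490.93; s = √(4978490.93/14) = 596.328
Cutoffs: 1018.733 ± 3·596.328 → [-770.2, 2807.7]
Outside: 3106 → excluded.
Retained (n=14): Σ = 12175, mean = 12175/14 = 869.643

870 ms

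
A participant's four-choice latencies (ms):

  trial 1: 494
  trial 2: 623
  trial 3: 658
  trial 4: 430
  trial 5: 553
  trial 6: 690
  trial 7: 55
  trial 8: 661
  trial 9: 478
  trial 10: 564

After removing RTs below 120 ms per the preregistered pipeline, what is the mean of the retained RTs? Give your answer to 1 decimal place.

Excluded: 55
Retained (n=9): Σ = 5151
Mean = 5151/9 = 572.3333

572.3 ms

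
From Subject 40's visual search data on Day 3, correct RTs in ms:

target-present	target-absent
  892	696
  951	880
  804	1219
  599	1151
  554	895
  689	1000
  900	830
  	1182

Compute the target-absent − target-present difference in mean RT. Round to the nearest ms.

212 ms

M(target-present) = 5389/7 = 769.857
M(target-absent) = 7853/8 = 981.625
Difference = 981.625 − 769.857 = 211.768 ms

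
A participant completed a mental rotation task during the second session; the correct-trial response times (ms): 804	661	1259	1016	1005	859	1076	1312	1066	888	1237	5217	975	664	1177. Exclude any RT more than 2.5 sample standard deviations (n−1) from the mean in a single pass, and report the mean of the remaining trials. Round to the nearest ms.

1000 ms

n = 15, ΣRT = 19216, M = 1281.067
Σ(x−M)² = 17159730.93; s = √(17159730.93/14) = 1107.111
Cutoffs: 1281.067 ± 2.5·1107.111 → [-1486.7, 4048.8]
Outside: 5217 → excluded.
Retained (n=14): Σ = 13999, mean = 13999/14 = 999.929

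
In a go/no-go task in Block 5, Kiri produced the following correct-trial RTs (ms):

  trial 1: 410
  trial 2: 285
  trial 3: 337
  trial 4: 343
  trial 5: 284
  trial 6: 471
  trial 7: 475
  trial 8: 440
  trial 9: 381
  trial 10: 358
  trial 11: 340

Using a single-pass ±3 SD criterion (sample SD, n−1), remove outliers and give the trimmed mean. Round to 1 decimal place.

n = 11, ΣRT = 4124, M = 374.909
Σ(x−M)² = 45064.91; s = √(45064.91/10) = 67.130
Cutoffs: 374.909 ± 3·67.130 → [173.5, 576.3]
No RTs fall outside the cutoffs; all 11 retained. Mean = 4124/11 = 374.909

374.9 ms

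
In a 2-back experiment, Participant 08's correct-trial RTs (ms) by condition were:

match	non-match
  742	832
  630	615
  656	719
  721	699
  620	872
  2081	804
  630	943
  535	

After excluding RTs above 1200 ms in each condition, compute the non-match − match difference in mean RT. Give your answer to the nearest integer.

match: exclude 2081
M(match) = 4534/7 = 647.714
M(non-match) = 5484/7 = 783.429
Difference = 783.429 − 647.714 = 135.714 ms

136 ms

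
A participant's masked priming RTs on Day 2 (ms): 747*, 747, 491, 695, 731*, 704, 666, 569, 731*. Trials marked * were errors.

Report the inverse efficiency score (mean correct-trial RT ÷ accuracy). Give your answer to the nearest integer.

968 ms

Correct trials (n=6): 747, 491, 695, 704, 666, 569
Mean correct RT = 3872/6 = 645.3333 ms
Proportion correct = 6/9
IES = 645.3333 / (6/9) = 968.000 ms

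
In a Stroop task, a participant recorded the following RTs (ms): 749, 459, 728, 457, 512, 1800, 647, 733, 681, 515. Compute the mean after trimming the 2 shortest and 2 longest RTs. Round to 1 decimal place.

636.0 ms

Sorted: 457, 459, 512, 515, 647, 681, 728, 733, 749, 1800
Drop lowest 2 (457, 459) and highest 2 (749, 1800)
Remaining (n=6): Σ = 3816, mean = 3816/6 = 636.000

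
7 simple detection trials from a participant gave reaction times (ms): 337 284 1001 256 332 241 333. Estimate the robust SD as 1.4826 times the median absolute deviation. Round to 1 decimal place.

71.2 ms

Sorted: 241, 256, 284, 332, 333, 337, 1001 → median = 332
|x − 332| sorted: 0, 1, 5, 48, 76, 91, 669 → MAD = 48
Robust SD ≈ 1.4826 × 48 = 71.165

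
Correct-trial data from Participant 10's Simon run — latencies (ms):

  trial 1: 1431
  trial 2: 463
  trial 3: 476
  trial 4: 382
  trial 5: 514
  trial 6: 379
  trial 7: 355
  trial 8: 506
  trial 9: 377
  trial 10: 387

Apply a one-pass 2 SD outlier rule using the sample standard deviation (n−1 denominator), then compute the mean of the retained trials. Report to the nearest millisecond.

427 ms

n = 10, ΣRT = 5270, M = 527.000
Σ(x−M)² = 939136.00; s = √(939136.00/9) = 323.030
Cutoffs: 527.000 ± 2·323.030 → [-119.1, 1173.1]
Outside: 1431 → excluded.
Retained (n=9): Σ = 3839, mean = 3839/9 = 426.556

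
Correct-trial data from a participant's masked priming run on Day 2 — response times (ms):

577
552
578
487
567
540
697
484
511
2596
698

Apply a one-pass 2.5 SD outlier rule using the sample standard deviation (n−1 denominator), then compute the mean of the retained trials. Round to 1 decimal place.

569.1 ms

n = 11, ΣRT = 8287, M = 753.364
Σ(x−M)² = 3786456.55; s = √(3786456.55/10) = 615.342
Cutoffs: 753.364 ± 2.5·615.342 → [-785.0, 2291.7]
Outside: 2596 → excluded.
Retained (n=10): Σ = 5691, mean = 5691/10 = 569.100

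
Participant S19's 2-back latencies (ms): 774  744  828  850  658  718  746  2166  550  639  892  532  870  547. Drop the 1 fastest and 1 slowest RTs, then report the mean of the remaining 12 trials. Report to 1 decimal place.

734.7 ms

Sorted: 532, 547, 550, 639, 658, 718, 744, 746, 774, 828, 850, 870, 892, 2166
Drop lowest 1 (532) and highest 1 (2166)
Remaining (n=12): Σ = 8816, mean = 8816/12 = 734.667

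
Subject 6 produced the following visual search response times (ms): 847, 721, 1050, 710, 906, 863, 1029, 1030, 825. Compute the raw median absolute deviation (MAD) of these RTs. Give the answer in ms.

Sorted: 710, 721, 825, 847, 863, 906, 1029, 1030, 1050 → median = 863
|x − 863|: 16, 142, 187, 153, 43, 0, 166, 167, 38
Sorted deviations: 0, 16, 38, 43, 142, 153, 166, 167, 187 → MAD = 142

142 ms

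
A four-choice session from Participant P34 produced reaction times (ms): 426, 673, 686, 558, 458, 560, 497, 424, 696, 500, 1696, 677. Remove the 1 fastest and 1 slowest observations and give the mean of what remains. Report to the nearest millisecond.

Sorted: 424, 426, 458, 497, 500, 558, 560, 673, 677, 686, 696, 1696
Drop lowest 1 (424) and highest 1 (1696)
Remaining (n=10): Σ = 5731, mean = 5731/10 = 573.100

573 ms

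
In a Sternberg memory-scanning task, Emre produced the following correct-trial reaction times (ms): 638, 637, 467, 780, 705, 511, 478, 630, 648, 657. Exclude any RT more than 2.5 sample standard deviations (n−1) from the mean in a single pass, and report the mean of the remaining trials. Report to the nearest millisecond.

615 ms

n = 10, ΣRT = 6151, M = 615.100
Σ(x−M)² = 90904.90; s = √(90904.90/9) = 100.501
Cutoffs: 615.100 ± 2.5·100.501 → [363.8, 866.4]
No RTs fall outside the cutoffs; all 10 retained. Mean = 6151/10 = 615.100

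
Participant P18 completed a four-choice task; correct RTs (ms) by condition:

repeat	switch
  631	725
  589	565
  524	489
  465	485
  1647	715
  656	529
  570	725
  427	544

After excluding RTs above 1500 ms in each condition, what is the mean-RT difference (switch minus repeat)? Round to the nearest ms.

45 ms

repeat: exclude 1647
M(repeat) = 3862/7 = 551.714
M(switch) = 4777/8 = 597.125
Difference = 597.125 − 551.714 = 45.411 ms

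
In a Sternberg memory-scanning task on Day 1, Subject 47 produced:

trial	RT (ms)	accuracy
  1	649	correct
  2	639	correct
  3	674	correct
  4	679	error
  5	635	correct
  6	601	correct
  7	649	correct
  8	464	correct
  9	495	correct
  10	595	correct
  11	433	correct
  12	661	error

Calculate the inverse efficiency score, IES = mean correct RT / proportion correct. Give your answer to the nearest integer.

700 ms

Correct trials (n=10): 649, 639, 674, 635, 601, 649, 464, 495, 595, 433
Mean correct RT = 5834/10 = 583.4000 ms
Proportion correct = 10/12
IES = 583.4000 / (10/12) = 700.080 ms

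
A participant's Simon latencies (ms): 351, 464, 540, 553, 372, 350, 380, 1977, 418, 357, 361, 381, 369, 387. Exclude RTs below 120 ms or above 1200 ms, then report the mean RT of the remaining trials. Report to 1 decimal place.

406.4 ms

Excluded: 1977
Retained (n=13): Σ = 5283
Mean = 5283/13 = 406.3846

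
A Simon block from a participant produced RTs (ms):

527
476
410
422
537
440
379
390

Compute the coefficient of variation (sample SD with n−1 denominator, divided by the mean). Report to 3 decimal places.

n = 8, Σ = 3581, M = 447.6250
Σ(x−M)² = 25253.875; s = √(25253.875/7) = 60.0641
CV = 60.0641 / 447.6250 = 0.13418

0.134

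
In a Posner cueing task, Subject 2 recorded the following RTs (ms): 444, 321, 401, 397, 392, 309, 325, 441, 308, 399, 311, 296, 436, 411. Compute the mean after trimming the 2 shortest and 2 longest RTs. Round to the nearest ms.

Sorted: 296, 308, 309, 311, 321, 325, 392, 397, 399, 401, 411, 436, 441, 444
Drop lowest 2 (296, 308) and highest 2 (441, 444)
Remaining (n=10): Σ = 3702, mean = 3702/10 = 370.200

370 ms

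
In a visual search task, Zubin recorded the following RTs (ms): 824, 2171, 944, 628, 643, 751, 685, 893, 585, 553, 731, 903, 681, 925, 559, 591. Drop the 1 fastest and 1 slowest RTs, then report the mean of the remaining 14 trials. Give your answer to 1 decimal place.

738.8 ms

Sorted: 553, 559, 585, 591, 628, 643, 681, 685, 731, 751, 824, 893, 903, 925, 944, 2171
Drop lowest 1 (553) and highest 1 (2171)
Remaining (n=14): Σ = 10343, mean = 10343/14 = 738.786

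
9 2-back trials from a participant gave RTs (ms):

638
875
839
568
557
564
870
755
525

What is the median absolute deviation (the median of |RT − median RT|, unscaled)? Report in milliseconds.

Sorted: 525, 557, 564, 568, 638, 755, 839, 870, 875 → median = 638
|x − 638|: 0, 237, 201, 70, 81, 74, 232, 117, 113
Sorted deviations: 0, 70, 74, 81, 113, 117, 201, 232, 237 → MAD = 113

113 ms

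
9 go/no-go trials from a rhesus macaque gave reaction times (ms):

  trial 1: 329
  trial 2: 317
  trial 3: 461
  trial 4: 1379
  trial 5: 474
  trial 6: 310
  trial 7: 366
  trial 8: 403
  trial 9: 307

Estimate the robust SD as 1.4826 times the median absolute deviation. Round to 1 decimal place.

Sorted: 307, 310, 317, 329, 366, 403, 461, 474, 1379 → median = 366
|x − 366| sorted: 0, 37, 37, 49, 56, 59, 95, 108, 1013 → MAD = 56
Robust SD ≈ 1.4826 × 56 = 83.026

83.0 ms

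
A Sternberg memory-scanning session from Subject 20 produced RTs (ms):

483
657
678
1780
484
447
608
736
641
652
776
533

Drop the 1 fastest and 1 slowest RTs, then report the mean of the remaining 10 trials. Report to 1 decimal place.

Sorted: 447, 483, 484, 533, 608, 641, 652, 657, 678, 736, 776, 1780
Drop lowest 1 (447) and highest 1 (1780)
Remaining (n=10): Σ = 6248, mean = 6248/10 = 624.800

624.8 ms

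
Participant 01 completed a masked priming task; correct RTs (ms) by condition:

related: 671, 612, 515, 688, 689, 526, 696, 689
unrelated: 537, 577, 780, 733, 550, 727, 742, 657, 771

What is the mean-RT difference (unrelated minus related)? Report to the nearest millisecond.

M(related) = 5086/8 = 635.750
M(unrelated) = 6074/9 = 674.889
Difference = 674.889 − 635.750 = 39.139 ms

39 ms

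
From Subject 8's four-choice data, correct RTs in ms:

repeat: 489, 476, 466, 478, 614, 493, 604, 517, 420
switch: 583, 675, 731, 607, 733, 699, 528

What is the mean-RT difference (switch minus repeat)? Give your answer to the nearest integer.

M(repeat) = 4557/9 = 506.333
M(switch) = 4556/7 = 650.857
Difference = 650.857 − 506.333 = 144.524 ms

145 ms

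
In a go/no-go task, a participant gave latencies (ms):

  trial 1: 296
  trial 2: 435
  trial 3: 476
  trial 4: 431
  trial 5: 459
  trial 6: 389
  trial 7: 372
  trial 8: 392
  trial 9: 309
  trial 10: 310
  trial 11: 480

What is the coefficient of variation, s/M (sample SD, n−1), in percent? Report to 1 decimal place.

n = 11, Σ = 4349, M = 395.3636
Σ(x−M)² = 45772.545; s = √(45772.545/10) = 67.6554
CV = 67.6554 / 395.3636 = 0.17112 = 17.112%

17.1%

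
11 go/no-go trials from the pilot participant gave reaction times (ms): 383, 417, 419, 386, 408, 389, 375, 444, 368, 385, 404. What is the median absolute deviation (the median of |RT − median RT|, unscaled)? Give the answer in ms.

15 ms

Sorted: 368, 375, 383, 385, 386, 389, 404, 408, 417, 419, 444 → median = 389
|x − 389|: 6, 28, 30, 3, 19, 0, 14, 55, 21, 4, 15
Sorted deviations: 0, 3, 4, 6, 14, 15, 19, 21, 28, 30, 55 → MAD = 15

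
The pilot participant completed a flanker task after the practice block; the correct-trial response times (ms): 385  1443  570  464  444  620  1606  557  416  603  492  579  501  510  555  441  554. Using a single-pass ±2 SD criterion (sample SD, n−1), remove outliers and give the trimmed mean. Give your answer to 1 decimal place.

n = 17, ΣRT = 10740, M = 631.765
Σ(x−M)² = 1891031.06; s = √(1891031.06/16) = 343.787
Cutoffs: 631.765 ± 2·343.787 → [-55.8, 1319.3]
Outside: 1443, 1606 → excluded.
Retained (n=15): Σ = 7691, mean = 7691/15 = 512.733

512.7 ms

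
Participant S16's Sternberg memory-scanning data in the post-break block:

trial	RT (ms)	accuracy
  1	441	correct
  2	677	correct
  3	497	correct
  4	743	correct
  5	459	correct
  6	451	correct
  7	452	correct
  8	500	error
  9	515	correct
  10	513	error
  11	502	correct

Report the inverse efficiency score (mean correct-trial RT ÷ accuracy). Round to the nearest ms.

Correct trials (n=9): 441, 677, 497, 743, 459, 451, 452, 515, 502
Mean correct RT = 4737/9 = 526.3333 ms
Proportion correct = 9/11
IES = 526.3333 / (9/11) = 643.296 ms

643 ms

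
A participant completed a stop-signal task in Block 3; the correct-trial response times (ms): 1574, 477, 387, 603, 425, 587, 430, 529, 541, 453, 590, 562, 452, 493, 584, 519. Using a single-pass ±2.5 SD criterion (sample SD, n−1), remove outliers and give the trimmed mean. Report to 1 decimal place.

508.8 ms

n = 16, ΣRT = 9206, M = 575.375
Σ(x−M)² = 1131019.75; s = √(1131019.75/15) = 274.593
Cutoffs: 575.375 ± 2.5·274.593 → [-111.1, 1261.9]
Outside: 1574 → excluded.
Retained (n=15): Σ = 7632, mean = 7632/15 = 508.800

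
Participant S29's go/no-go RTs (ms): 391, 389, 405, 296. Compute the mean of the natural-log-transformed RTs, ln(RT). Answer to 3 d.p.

5.907

ln(RT): 5.9687, 5.9636, 6.0039, 5.6904
Σ ln(RT) = 23.6265
Mean = 23.6265/4 = 5.90663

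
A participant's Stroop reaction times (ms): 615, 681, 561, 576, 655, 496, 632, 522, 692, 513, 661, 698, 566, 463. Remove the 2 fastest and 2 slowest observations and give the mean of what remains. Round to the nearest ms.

598 ms

Sorted: 463, 496, 513, 522, 561, 566, 576, 615, 632, 655, 661, 681, 692, 698
Drop lowest 2 (463, 496) and highest 2 (692, 698)
Remaining (n=10): Σ = 5982, mean = 5982/10 = 598.200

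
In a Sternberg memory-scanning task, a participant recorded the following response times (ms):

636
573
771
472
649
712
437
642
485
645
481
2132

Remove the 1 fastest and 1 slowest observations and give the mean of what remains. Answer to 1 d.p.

Sorted: 437, 472, 481, 485, 573, 636, 642, 645, 649, 712, 771, 2132
Drop lowest 1 (437) and highest 1 (2132)
Remaining (n=10): Σ = 6066, mean = 6066/10 = 606.600

606.6 ms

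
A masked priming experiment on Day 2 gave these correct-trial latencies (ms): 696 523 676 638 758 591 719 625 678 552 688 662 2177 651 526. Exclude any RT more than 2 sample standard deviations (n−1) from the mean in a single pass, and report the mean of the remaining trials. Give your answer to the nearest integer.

642 ms

n = 15, ΣRT = 11160, M = 744.000
Σ(x−M)² = 2266138.00; s = √(2266138.00/14) = 402.327
Cutoffs: 744.000 ± 2·402.327 → [-60.7, 1548.7]
Outside: 2177 → excluded.
Retained (n=14): Σ = 8983, mean = 8983/14 = 641.643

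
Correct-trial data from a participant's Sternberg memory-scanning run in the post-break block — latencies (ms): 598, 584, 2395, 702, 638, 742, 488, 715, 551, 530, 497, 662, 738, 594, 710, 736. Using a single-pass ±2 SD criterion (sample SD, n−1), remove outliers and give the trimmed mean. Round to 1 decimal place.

632.3 ms

n = 16, ΣRT = 11880, M = 742.500
Σ(x−M)² = 3026596.00; s = √(3026596.00/15) = 449.192
Cutoffs: 742.500 ± 2·449.192 → [-155.9, 1640.9]
Outside: 2395 → excluded.
Retained (n=15): Σ = 9485, mean = 9485/15 = 632.333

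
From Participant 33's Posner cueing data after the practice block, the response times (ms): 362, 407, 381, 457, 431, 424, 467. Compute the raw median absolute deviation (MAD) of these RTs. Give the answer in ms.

33 ms

Sorted: 362, 381, 407, 424, 431, 457, 467 → median = 424
|x − 424|: 62, 17, 43, 33, 7, 0, 43
Sorted deviations: 0, 7, 17, 33, 43, 43, 62 → MAD = 33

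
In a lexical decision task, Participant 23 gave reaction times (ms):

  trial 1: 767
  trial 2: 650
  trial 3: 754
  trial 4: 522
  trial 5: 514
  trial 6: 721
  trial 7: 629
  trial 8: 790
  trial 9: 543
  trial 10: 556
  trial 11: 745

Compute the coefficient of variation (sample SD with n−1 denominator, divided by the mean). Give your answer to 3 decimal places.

n = 11, Σ = 7191, M = 653.7273
Σ(x−M)² = 113624.182; s = √(113624.182/10) = 106.5946
CV = 106.5946 / 653.7273 = 0.16306

0.163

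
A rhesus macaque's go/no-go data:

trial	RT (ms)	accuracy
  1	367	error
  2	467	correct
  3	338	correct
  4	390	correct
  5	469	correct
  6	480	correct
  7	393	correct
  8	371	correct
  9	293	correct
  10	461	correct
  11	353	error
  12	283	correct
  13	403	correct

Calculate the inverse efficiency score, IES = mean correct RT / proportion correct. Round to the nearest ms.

467 ms

Correct trials (n=11): 467, 338, 390, 469, 480, 393, 371, 293, 461, 283, 403
Mean correct RT = 4348/11 = 395.2727 ms
Proportion correct = 11/13
IES = 395.2727 / (11/13) = 467.140 ms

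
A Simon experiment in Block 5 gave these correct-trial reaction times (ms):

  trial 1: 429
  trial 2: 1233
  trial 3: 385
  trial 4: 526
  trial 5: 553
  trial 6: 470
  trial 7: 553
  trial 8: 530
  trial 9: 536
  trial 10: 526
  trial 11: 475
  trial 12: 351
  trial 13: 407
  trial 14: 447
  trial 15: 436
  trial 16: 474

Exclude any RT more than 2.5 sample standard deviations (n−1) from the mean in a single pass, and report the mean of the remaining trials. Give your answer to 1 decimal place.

473.2 ms

n = 16, ΣRT = 8331, M = 520.688
Σ(x−M)² = 597829.44; s = √(597829.44/15) = 199.638
Cutoffs: 520.688 ± 2.5·199.638 → [21.6, 1019.8]
Outside: 1233 → excluded.
Retained (n=15): Σ = 7098, mean = 7098/15 = 473.200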